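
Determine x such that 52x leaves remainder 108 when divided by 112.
x ≡ 15 (mod 28)

gcd(52, 112) = 4, which divides 108, so solutions exist.
Divide through by 4: 13x ≡ 27 (mod 28).
Find 13^(-1) mod 28 by the extended Euclidean algorithm:
28 = 2 × 13 + 2  ⟹  2 = (1)·28 + (-2)·13
13 = 6 × 2 + 1  ⟹  1 = (-6)·28 + (13)·13
So (13)·13 ≡ 1 (mod 28), i.e. 13^(-1) ≡ 13 (mod 28).
x ≡ 13 × 27 = 351 ≡ 15 (mod 28).
Check: 52 × 15 = 780 ≡ 108 (mod 112).
x ≡ 15 (mod 28), giving 4 solutions mod 112.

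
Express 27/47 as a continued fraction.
[0; 1, 1, 2, 1, 6]

Euclidean algorithm steps:
27 = 0 × 47 + 27
47 = 1 × 27 + 20
27 = 1 × 20 + 7
20 = 2 × 7 + 6
7 = 1 × 6 + 1
6 = 6 × 1 + 0
Continued fraction: [0; 1, 1, 2, 1, 6]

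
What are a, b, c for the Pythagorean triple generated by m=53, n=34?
(1653, 3604, 3965)

Euclid's formula: a = m² - n², b = 2mn, c = m² + n²
m = 53, n = 34
a = 53² - 34² = 2809 - 1156 = 1653
b = 2 × 53 × 34 = 3604
c = 53² + 34² = 2809 + 1156 = 3965
Verification: 1653² + 3604² = 2732409 + 12988816 = 15721225 = 3965² ✓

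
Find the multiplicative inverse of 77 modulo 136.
53

gcd(77, 136) = 1, so the inverse exists.
Extended Euclidean algorithm on (136, 77):
136 = 1 × 77 + 59  ⟹  59 = (1)·136 + (-1)·77
77 = 1 × 59 + 18  ⟹  18 = (-1)·136 + (2)·77
59 = 3 × 18 + 5  ⟹  5 = (4)·136 + (-7)·77
18 = 3 × 5 + 3  ⟹  3 = (-13)·136 + (23)·77
5 = 1 × 3 + 2  ⟹  2 = (17)·136 + (-30)·77
3 = 1 × 2 + 1  ⟹  1 = (-30)·136 + (53)·77
So (53)·77 ≡ 1 (mod 136), i.e. 77^(-1) ≡ 53 (mod 136).
Check: 77 × 53 = 4081 ≡ 1 (mod 136)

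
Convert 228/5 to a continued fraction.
[45; 1, 1, 2]

Euclidean algorithm steps:
228 = 45 × 5 + 3
5 = 1 × 3 + 2
3 = 1 × 2 + 1
2 = 2 × 1 + 0
Continued fraction: [45; 1, 1, 2]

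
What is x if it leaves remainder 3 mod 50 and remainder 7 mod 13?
553

Using Chinese Remainder Theorem:
M = 50 × 13 = 650
M1 = 13, M2 = 50
y1 = 13^(-1) mod 50 = 27
y2 = 50^(-1) mod 13 = 6
x = (3×13×27 + 7×50×6) mod 650 = 553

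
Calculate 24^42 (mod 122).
88

Repeated squaring. Binary of 42 = 101010.
24^1 ≡ 24 (mod 122); 24^2 ≡ 88 (mod 122); 24^4 ≡ 58 (mod 122); 24^8 ≡ 70 (mod 122); 24^16 ≡ 20 (mod 122); 24^32 ≡ 34 (mod 122)
24^42 = 24^2 × 24^8 × 24^32 ≡ 88 (mod 122)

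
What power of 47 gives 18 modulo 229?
19

Baby-step giant-step with step n = ⌈√229⌉ = 16.
Baby steps 47^j mod 229 (j:value) for j=0..15: 0:1, 1:47, 2:148, 3:86, 4:149, 5:133, 6:68, 7:219, 8:217, 9:123, 10:56, 11:113, 12:44, 13:7, 14:100, 15:120.
Giant-step multiplier: 47^(-16) ≡ 47^(228-16) = 47^212 ≡ 132 (mod 229).
Giant steps γ_i = 18·132^i mod 229: γ_0=18, γ_1=86 (in table at j=3).
x = i·n + j = 1·16 + 3 = 19.
Check: 47^19 ≡ 18 (mod 229).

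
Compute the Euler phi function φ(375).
200

375 = 3 × 5^3
φ(n) = n × ∏(1 - 1/p) for each prime p dividing n
φ(375) = 375 × (1 - 1/3) × (1 - 1/5) = 200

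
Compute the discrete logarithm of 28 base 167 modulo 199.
78

Baby-step giant-step with step n = ⌈√199⌉ = 15.
Baby steps 167^j mod 199 (j:value) for j=0..14: 0:1, 1:167, 2:29, 3:67, 4:45, 5:152, 6:111, 7:30, 8:35, 9:74, 10:20, 11:156, 12:182, 13:146, 14:104.
Giant-step multiplier: 167^(-15) ≡ 167^(198-15) = 167^183 ≡ 76 (mod 199).
Giant steps γ_i = 28·76^i mod 199: γ_0=28, γ_1=138, γ_2=140, γ_3=93, γ_4=103, γ_5=67 (in table at j=3).
x = i·n + j = 5·15 + 3 = 78.
Check: 167^78 ≡ 28 (mod 199).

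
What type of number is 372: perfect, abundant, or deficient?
abundant

Proper divisors of 372: sum = 1 + 2 + 3 + 4 + 6 + 12 + 31 + 62 + 93 + 124 + 186 = 524
Since 524 > 372, 372 is abundant.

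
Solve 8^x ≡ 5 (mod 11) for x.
8

Baby-step giant-step with step n = ⌈√11⌉ = 4.
Baby steps 8^j mod 11 (j:value) for j=0..3: 0:1, 1:8, 2:9, 3:6.
Giant-step multiplier: 8^(-4) ≡ 8^(10-4) = 8^6 ≡ 3 (mod 11).
Giant steps γ_i = 5·3^i mod 11: γ_0=5, γ_1=4, γ_2=1 (in table at j=0).
x = i·n + j = 2·4 + 0 = 8.
Check: 8^8 ≡ 5 (mod 11).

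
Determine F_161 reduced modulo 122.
33

Matrix identity: Q^n = [[F_(n+1), F_n], [F_n, F_(n-1)]] with Q = [[1,1],[1,0]].
n = 161 = 10100001₂. Square-and-multiply, entries mod 122:
Q^1 = [[1,1],[1,0]]
Q^2 = (Q^1)² = [[2,1],[1,1]]
Q^5 = (Q^2)²·Q = [[8,5],[5,3]]
Q^10 = (Q^5)² = [[89,55],[55,34]]
Q^20 = (Q^10)² = [[88,55],[55,33]]
Q^40 = (Q^20)² = [[33,67],[67,88]]
Q^80 = (Q^40)² = [[88,55],[55,33]]
Q^161 = (Q^80)²·Q = [[100,33],[33,67]]
F_161 mod 122 = Q^161[0][1] = 33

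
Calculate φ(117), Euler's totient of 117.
72

117 = 3^2 × 13
φ(n) = n × ∏(1 - 1/p) for each prime p dividing n
φ(117) = 117 × (1 - 1/3) × (1 - 1/13) = 72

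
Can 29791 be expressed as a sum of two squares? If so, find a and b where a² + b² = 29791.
Not possible

Factorization: 29791 = 31^3
By Fermat: n is sum of two squares iff every prime p ≡ 3 (mod 4) appears to even power.
Prime(s) ≡ 3 (mod 4) with odd exponent: [(31, 3)]
Therefore 29791 cannot be expressed as a² + b².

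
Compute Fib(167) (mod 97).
32

Matrix identity: Q^n = [[F_(n+1), F_n], [F_n, F_(n-1)]] with Q = [[1,1],[1,0]].
n = 167 = 10100111₂. Square-and-multiply, entries mod 97:
Q^1 = [[1,1],[1,0]]
Q^2 = (Q^1)² = [[2,1],[1,1]]
Q^5 = (Q^2)²·Q = [[8,5],[5,3]]
Q^10 = (Q^5)² = [[89,55],[55,34]]
Q^20 = (Q^10)² = [[82,72],[72,10]]
Q^41 = (Q^20)²·Q = [[5,74],[74,28]]
Q^83 = (Q^41)²·Q = [[86,69],[69,17]]
Q^167 = (Q^83)²·Q = [[58,32],[32,26]]
F_167 mod 97 = Q^167[0][1] = 32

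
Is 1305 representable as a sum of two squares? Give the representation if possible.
3² + 36² (a=3, b=36)

Factorization: 1305 = 3^2 × 5 × 29
By Fermat: n is sum of two squares iff every prime p ≡ 3 (mod 4) appears to even power.
All primes ≡ 3 (mod 4) appear to even power.
Search a = 0, 1, 2, … for 1305 - a² a perfect square: first hit at a = 3: 1305 - 9 = 1296 = 36².
1305 = 3² + 36² = 9 + 1296 ✓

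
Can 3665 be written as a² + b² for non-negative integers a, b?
23² + 56² (a=23, b=56)

Factorization: 3665 = 5 × 733
By Fermat: n is sum of two squares iff every prime p ≡ 3 (mod 4) appears to even power.
All primes ≡ 3 (mod 4) appear to even power.
Search a = 0, 1, 2, … for 3665 - a² a perfect square: first hit at a = 23: 3665 - 529 = 3136 = 56².
3665 = 23² + 56² = 529 + 3136 ✓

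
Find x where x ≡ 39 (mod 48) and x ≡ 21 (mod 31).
951

Using Chinese Remainder Theorem:
M = 48 × 31 = 1488
M1 = 31, M2 = 48
y1 = 31^(-1) mod 48 = 31
y2 = 48^(-1) mod 31 = 11
x = (39×31×31 + 21×48×11) mod 1488 = 951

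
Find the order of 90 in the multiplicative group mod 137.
136

137 is prime, so ord(90) divides φ(137) = 136.
Divisors of 136: 1, 2, 4, 8, 17, 34, 68, 136.
Repeated squaring: 90^1 ≡ 90, 90^2 ≡ 17, 90^4 ≡ 15, 90^8 ≡ 88, 90^16 ≡ 72, 90^32 ≡ 115, 90^64 ≡ 73, 90^128 ≡ 123 (mod 137).
Test 90^d mod 137 for each divisor d in increasing order:
90^1 ≡ 90
90^2 ≡ 17
90^4 ≡ 15
90^8 ≡ 88
90^17 = 90^16·90^1 ≡ 41
90^34 = 90^32·90^2 ≡ 37
90^68 = 90^64·90^4 ≡ 136
90^136 = 90^128·90^8 ≡ 1  ← first divisor giving 1
The order is 136.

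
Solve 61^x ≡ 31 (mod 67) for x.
35

Baby-step giant-step with step n = ⌈√67⌉ = 9.
Baby steps 61^j mod 67 (j:value) for j=0..8: 0:1, 1:61, 2:36, 3:52, 4:23, 5:63, 6:24, 7:57, 8:60.
Giant-step multiplier: 61^(-9) ≡ 61^(66-9) = 61^57 ≡ 8 (mod 67).
Giant steps γ_i = 31·8^i mod 67: γ_0=31, γ_1=47, γ_2=41, γ_3=60 (in table at j=8).
x = i·n + j = 3·9 + 8 = 35.
Check: 61^35 ≡ 31 (mod 67).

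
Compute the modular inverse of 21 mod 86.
41

gcd(21, 86) = 1, so the inverse exists.
Extended Euclidean algorithm on (86, 21):
86 = 4 × 21 + 2  ⟹  2 = (1)·86 + (-4)·21
21 = 10 × 2 + 1  ⟹  1 = (-10)·86 + (41)·21
So (41)·21 ≡ 1 (mod 86), i.e. 21^(-1) ≡ 41 (mod 86).
Check: 21 × 41 = 861 ≡ 1 (mod 86)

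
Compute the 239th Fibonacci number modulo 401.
266

Matrix identity: Q^n = [[F_(n+1), F_n], [F_n, F_(n-1)]] with Q = [[1,1],[1,0]].
n = 239 = 11101111₂. Square-and-multiply, entries mod 401:
Q^1 = [[1,1],[1,0]]
Q^3 = (Q^1)²·Q = [[3,2],[2,1]]
Q^7 = (Q^3)²·Q = [[21,13],[13,8]]
Q^14 = (Q^7)² = [[209,377],[377,233]]
Q^29 = (Q^14)²·Q = [[366,147],[147,219]]
Q^59 = (Q^29)²·Q = [[158,378],[378,181]]
Q^119 = (Q^59)²·Q = [[52,230],[230,223]]
Q^239 = (Q^119)²·Q = [[158,266],[266,293]]
F_239 mod 401 = Q^239[0][1] = 266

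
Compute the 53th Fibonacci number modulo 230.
143

Matrix identity: Q^n = [[F_(n+1), F_n], [F_n, F_(n-1)]] with Q = [[1,1],[1,0]].
n = 53 = 110101₂. Square-and-multiply, entries mod 230:
Q^1 = [[1,1],[1,0]]
Q^3 = (Q^1)²·Q = [[3,2],[2,1]]
Q^6 = (Q^3)² = [[13,8],[8,5]]
Q^13 = (Q^6)²·Q = [[147,3],[3,144]]
Q^26 = (Q^13)² = [[228,183],[183,45]]
Q^53 = (Q^26)²·Q = [[192,143],[143,49]]
F_53 mod 230 = Q^53[0][1] = 143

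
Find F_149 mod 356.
173

Matrix identity: Q^n = [[F_(n+1), F_n], [F_n, F_(n-1)]] with Q = [[1,1],[1,0]].
n = 149 = 10010101₂. Square-and-multiply, entries mod 356:
Q^1 = [[1,1],[1,0]]
Q^2 = (Q^1)² = [[2,1],[1,1]]
Q^4 = (Q^2)² = [[5,3],[3,2]]
Q^9 = (Q^4)²·Q = [[55,34],[34,21]]
Q^18 = (Q^9)² = [[265,92],[92,173]]
Q^37 = (Q^18)²·Q = [[81,13],[13,68]]
Q^74 = (Q^37)² = [[322,157],[157,165]]
Q^149 = (Q^74)²·Q = [[92,173],[173,275]]
F_149 mod 356 = Q^149[0][1] = 173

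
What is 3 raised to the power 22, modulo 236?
133

Repeated squaring. Binary of 22 = 10110.
3^1 ≡ 3 (mod 236); 3^2 ≡ 9 (mod 236); 3^4 ≡ 81 (mod 236); 3^8 ≡ 189 (mod 236); 3^16 ≡ 85 (mod 236)
3^22 = 3^2 × 3^4 × 3^16 ≡ 133 (mod 236)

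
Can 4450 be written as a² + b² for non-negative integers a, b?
15² + 65² (a=15, b=65)

Factorization: 4450 = 2 × 5^2 × 89
By Fermat: n is sum of two squares iff every prime p ≡ 3 (mod 4) appears to even power.
All primes ≡ 3 (mod 4) appear to even power.
Search a = 0, 1, 2, … for 4450 - a² a perfect square: first hit at a = 15: 4450 - 225 = 4225 = 65².
4450 = 15² + 65² = 225 + 4225 ✓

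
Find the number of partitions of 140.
15065878135

p(n) counts ways to write n as a sum of positive integers (order ignored).
Euler's pentagonal recurrence: p(k) = p(k-1) + p(k-2) - p(k-5) - p(k-7) + p(k-12) + p(k-15) - ... (offsets j(3j∓1)/2, signs ++--, p(0)=1, p(<0)=0).
DP table for k = 0..139: p(0)=1, p(1)=1, p(2)=2, p(3)=3, p(4)=5, p(5)=7, p(6)=11, p(7)=15, p(8)=22, p(9)=30, p(10)=42, p(11)=56, p(12)=77, p(13)=101, p(14)=135, p(15)=176, p(16)=231, p(17)=297, p(18)=385, p(19)=490, p(20)=627, p(21)=792, p(22)=1002, p(23)=1255, p(24)=1575, p(25)=1958, p(26)=2436, p(27)=3010, p(28)=3718, p(29)=4565, p(30)=5604, p(31)=6842, p(32)=8349, p(33)=10143, p(34)=12310, p(35)=14883, p(36)=17977, p(37)=21637, p(38)=26015, p(39)=31185, p(40)=37338, p(41)=44583, p(42)=53174, p(43)=63261, p(44)=75175, p(45)=89134, p(46)=105558, p(47)=124754, p(48)=147273, p(49)=173525, p(50)=204226, p(51)=239943, p(52)=281589, p(53)=329931, p(54)=386155, p(55)=451276, p(56)=526823, p(57)=614154, p(58)=715220, p(59)=831820, p(60)=966467, p(61)=1121505, p(62)=1300156, p(63)=1505499, p(64)=1741630, p(65)=2012558, p(66)=2323520, p(67)=2679689, p(68)=3087735, p(69)=3554345, p(70)=4087968, p(71)=4697205, p(72)=5392783, p(73)=6185689, p(74)=7089500, p(75)=8118264, p(76)=9289091, p(77)=10619863, p(78)=12132164, p(79)=13848650, p(80)=15796476, p(81)=18004327, p(82)=20506255, p(83)=23338469, p(84)=26543660, p(85)=30167357, p(86)=34262962, p(87)=38887673, p(88)=44108109, p(89)=49995925, p(90)=56634173, p(91)=64112359, p(92)=72533807, p(93)=82010177, p(94)=92669720, p(95)=104651419, p(96)=118114304, p(97)=133230930, p(98)=150198136, p(99)=169229875, p(100)=190569292, p(101)=214481126, p(102)=241265379, p(103)=271248950, p(104)=304801365, p(105)=342325709, p(106)=384276336, p(107)=431149389, p(108)=483502844, p(109)=541946240, p(110)=607163746, p(111)=679903203, p(112)=761002156, p(113)=851376628, p(114)=952050665, p(115)=1064144451, p(116)=1188908248, p(117)=1327710076, p(118)=1482074143, p(119)=1653668665, p(120)=1844349560, p(121)=2056148051, p(122)=2291320912, p(123)=2552338241, p(124)=2841940500, p(125)=3163127352, p(126)=3519222692, p(127)=3913864295, p(128)=4351078600, p(129)=4835271870, p(130)=5371315400, p(131)=5964539504, p(132)=6620830889, p(133)=7346629512, p(134)=8149040695, p(135)=9035836076, p(136)=10015581680, p(137)=11097645016, p(138)=12292341831, p(139)=13610949895.
Final step: p(140) = p(139) + p(138) - p(135) - p(133) + p(128) + p(125) - p(118) - p(114) + p(105) + p(100) - p(89) - p(83) + p(70) + p(63) - p(48) - p(40) + p(23) + p(14)
= 13610949895 + 12292341831 - 9035836076 - 7346629512 + 4351078600 + 3163127352 - 1482074143 - 952050665 + 342325709 + 190569292 - 49995925 - 23338469 + 4087968 + 1505499 - 147273 - 37338 + 1255 + 135
= 15065878135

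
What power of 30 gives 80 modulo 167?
43

Baby-step giant-step with step n = ⌈√167⌉ = 13.
Baby steps 30^j mod 167 (j:value) for j=0..12: 0:1, 1:30, 2:65, 3:113, 4:50, 5:164, 6:77, 7:139, 8:162, 9:17, 10:9, 11:103, 12:84.
Giant-step multiplier: 30^(-13) ≡ 30^(166-13) = 30^153 ≡ 78 (mod 167).
Giant steps γ_i = 80·78^i mod 167: γ_0=80, γ_1=61, γ_2=82, γ_3=50 (in table at j=4).
x = i·n + j = 3·13 + 4 = 43.
Check: 30^43 ≡ 80 (mod 167).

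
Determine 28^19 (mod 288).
64

Repeated squaring. Binary of 19 = 10011.
28^1 ≡ 28 (mod 288); 28^2 ≡ 208 (mod 288); 28^4 ≡ 64 (mod 288); 28^8 ≡ 64 (mod 288); 28^16 ≡ 64 (mod 288)
28^19 = 28^1 × 28^2 × 28^16 ≡ 64 (mod 288)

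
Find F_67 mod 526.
363

Matrix identity: Q^n = [[F_(n+1), F_n], [F_n, F_(n-1)]] with Q = [[1,1],[1,0]].
n = 67 = 1000011₂. Square-and-multiply, entries mod 526:
Q^1 = [[1,1],[1,0]]
Q^2 = (Q^1)² = [[2,1],[1,1]]
Q^4 = (Q^2)² = [[5,3],[3,2]]
Q^8 = (Q^4)² = [[34,21],[21,13]]
Q^16 = (Q^8)² = [[19,461],[461,84]]
Q^33 = (Q^16)²·Q = [[521,378],[378,143]]
Q^67 = (Q^33)²·Q = [[453,363],[363,90]]
F_67 mod 526 = Q^67[0][1] = 363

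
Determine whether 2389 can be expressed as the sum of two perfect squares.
25² + 42² (a=25, b=42)

Factorization: 2389 = 2389
By Fermat: n is sum of two squares iff every prime p ≡ 3 (mod 4) appears to even power.
All primes ≡ 3 (mod 4) appear to even power.
Search a = 0, 1, 2, … for 2389 - a² a perfect square: first hit at a = 25: 2389 - 625 = 1764 = 42².
2389 = 25² + 42² = 625 + 1764 ✓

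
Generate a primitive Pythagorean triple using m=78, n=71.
(1043, 11076, 11125)

Euclid's formula: a = m² - n², b = 2mn, c = m² + n²
m = 78, n = 71
a = 78² - 71² = 6084 - 5041 = 1043
b = 2 × 78 × 71 = 11076
c = 78² + 71² = 6084 + 5041 = 11125
Verification: 1043² + 11076² = 1087849 + 122677776 = 123765625 = 11125² ✓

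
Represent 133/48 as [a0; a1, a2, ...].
[2; 1, 3, 2, 1, 3]

Euclidean algorithm steps:
133 = 2 × 48 + 37
48 = 1 × 37 + 11
37 = 3 × 11 + 4
11 = 2 × 4 + 3
4 = 1 × 3 + 1
3 = 3 × 1 + 0
Continued fraction: [2; 1, 3, 2, 1, 3]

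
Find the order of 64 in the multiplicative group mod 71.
35

71 is prime, so ord(64) divides φ(71) = 70.
Divisors of 70: 1, 2, 5, 7, 10, 14, 35, 70.
Repeated squaring: 64^1 ≡ 64, 64^2 ≡ 49, 64^4 ≡ 58, 64^8 ≡ 27, 64^16 ≡ 19, 64^32 ≡ 6, 64^64 ≡ 36 (mod 71).
Test 64^d mod 71 for each divisor d in increasing order:
64^1 ≡ 64
64^2 ≡ 49
64^5 = 64^4·64^1 ≡ 20
64^7 = 64^4·64^2·64^1 ≡ 57
64^10 = 64^8·64^2 ≡ 45
64^14 = 64^8·64^4·64^2 ≡ 54
64^35 = 64^32·64^2·64^1 ≡ 1  ← first divisor giving 1
The order is 35.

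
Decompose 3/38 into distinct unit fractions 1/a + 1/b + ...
1/13 + 1/494

Greedy algorithm:
3/38: ceiling(38/3) = 13, use 1/13
1/494: ceiling(494/1) = 494, use 1/494
Result: 3/38 = 1/13 + 1/494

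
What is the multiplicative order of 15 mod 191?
95

191 is prime, so ord(15) divides φ(191) = 190.
Divisors of 190: 1, 2, 5, 10, 19, 38, 95, 190.
Repeated squaring: 15^1 ≡ 15, 15^2 ≡ 34, 15^4 ≡ 10, 15^8 ≡ 100, 15^16 ≡ 68, 15^32 ≡ 40, 15^64 ≡ 72, 15^128 ≡ 27 (mod 191).
Test 15^d mod 191 for each divisor d in increasing order:
15^1 ≡ 15
15^2 ≡ 34
15^5 = 15^4·15^1 ≡ 150
15^10 = 15^8·15^2 ≡ 153
15^19 = 15^16·15^2·15^1 ≡ 109
15^38 = 15^32·15^4·15^2 ≡ 39
15^95 = 15^64·15^16·15^8·15^4·15^2·15^1 ≡ 1  ← first divisor giving 1
The order is 95.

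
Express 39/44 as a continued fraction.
[0; 1, 7, 1, 4]

Euclidean algorithm steps:
39 = 0 × 44 + 39
44 = 1 × 39 + 5
39 = 7 × 5 + 4
5 = 1 × 4 + 1
4 = 4 × 1 + 0
Continued fraction: [0; 1, 7, 1, 4]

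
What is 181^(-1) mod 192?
157

gcd(181, 192) = 1, so the inverse exists.
Extended Euclidean algorithm on (192, 181):
192 = 1 × 181 + 11  ⟹  11 = (1)·192 + (-1)·181
181 = 16 × 11 + 5  ⟹  5 = (-16)·192 + (17)·181
11 = 2 × 5 + 1  ⟹  1 = (33)·192 + (-35)·181
So (-35)·181 ≡ 1 (mod 192), i.e. 181^(-1) ≡ -35 ≡ 157 (mod 192).
Check: 181 × 157 = 28417 ≡ 1 (mod 192)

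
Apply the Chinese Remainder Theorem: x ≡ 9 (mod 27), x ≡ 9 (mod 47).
9

Using Chinese Remainder Theorem:
M = 27 × 47 = 1269
M1 = 47, M2 = 27
y1 = 47^(-1) mod 27 = 23
y2 = 27^(-1) mod 47 = 7
x = (9×47×23 + 9×27×7) mod 1269 = 9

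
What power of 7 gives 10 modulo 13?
2

Baby-step giant-step with step n = ⌈√13⌉ = 4.
Baby steps 7^j mod 13 (j:value) for j=0..3: 0:1, 1:7, 2:10, 3:5.
h = 10 is already in the table at j=2, so x = 2.
Check: 7^2 ≡ 10 (mod 13).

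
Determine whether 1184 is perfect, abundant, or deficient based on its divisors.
abundant

Proper divisors of 1184: sum = 1 + 2 + 4 + 8 + 16 + 32 + 37 + 74 + 148 + 296 + 592 = 1210
Since 1210 > 1184, 1184 is abundant.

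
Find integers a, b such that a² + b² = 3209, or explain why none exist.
20² + 53² (a=20, b=53)

Factorization: 3209 = 3209
By Fermat: n is sum of two squares iff every prime p ≡ 3 (mod 4) appears to even power.
All primes ≡ 3 (mod 4) appear to even power.
Search a = 0, 1, 2, … for 3209 - a² a perfect square: first hit at a = 20: 3209 - 400 = 2809 = 53².
3209 = 20² + 53² = 400 + 2809 ✓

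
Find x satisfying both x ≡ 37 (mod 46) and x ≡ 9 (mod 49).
1969

Using Chinese Remainder Theorem:
M = 46 × 49 = 2254
M1 = 49, M2 = 46
y1 = 49^(-1) mod 46 = 31
y2 = 46^(-1) mod 49 = 16
x = (37×49×31 + 9×46×16) mod 2254 = 1969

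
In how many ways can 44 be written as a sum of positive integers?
75175

p(n) counts ways to write n as a sum of positive integers (order ignored).
Euler's pentagonal recurrence: p(k) = p(k-1) + p(k-2) - p(k-5) - p(k-7) + p(k-12) + p(k-15) - ... (offsets j(3j∓1)/2, signs ++--, p(0)=1, p(<0)=0).
DP table for k = 0..43: p(0)=1, p(1)=1, p(2)=2, p(3)=3, p(4)=5, p(5)=7, p(6)=11, p(7)=15, p(8)=22, p(9)=30, p(10)=42, p(11)=56, p(12)=77, p(13)=101, p(14)=135, p(15)=176, p(16)=231, p(17)=297, p(18)=385, p(19)=490, p(20)=627, p(21)=792, p(22)=1002, p(23)=1255, p(24)=1575, p(25)=1958, p(26)=2436, p(27)=3010, p(28)=3718, p(29)=4565, p(30)=5604, p(31)=6842, p(32)=8349, p(33)=10143, p(34)=12310, p(35)=14883, p(36)=17977, p(37)=21637, p(38)=26015, p(39)=31185, p(40)=37338, p(41)=44583, p(42)=53174, p(43)=63261.
Final step: p(44) = p(43) + p(42) - p(39) - p(37) + p(32) + p(29) - p(22) - p(18) + p(9) + p(4)
= 63261 + 53174 - 31185 - 21637 + 8349 + 4565 - 1002 - 385 + 30 + 5
= 75175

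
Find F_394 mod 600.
367

Matrix identity: Q^n = [[F_(n+1), F_n], [F_n, F_(n-1)]] with Q = [[1,1],[1,0]].
n = 394 = 110001010₂. Square-and-multiply, entries mod 600:
Q^1 = [[1,1],[1,0]]
Q^3 = (Q^1)²·Q = [[3,2],[2,1]]
Q^6 = (Q^3)² = [[13,8],[8,5]]
Q^12 = (Q^6)² = [[233,144],[144,89]]
Q^24 = (Q^12)² = [[25,168],[168,457]]
Q^49 = (Q^24)²·Q = [[25,49],[49,576]]
Q^98 = (Q^49)² = [[26,49],[49,577]]
Q^197 = (Q^98)²·Q = [[224,77],[77,147]]
Q^394 = (Q^197)² = [[305,367],[367,538]]
F_394 mod 600 = Q^394[0][1] = 367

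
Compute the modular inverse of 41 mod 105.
41

gcd(41, 105) = 1, so the inverse exists.
Extended Euclidean algorithm on (105, 41):
105 = 2 × 41 + 23  ⟹  23 = (1)·105 + (-2)·41
41 = 1 × 23 + 18  ⟹  18 = (-1)·105 + (3)·41
23 = 1 × 18 + 5  ⟹  5 = (2)·105 + (-5)·41
18 = 3 × 5 + 3  ⟹  3 = (-7)·105 + (18)·41
5 = 1 × 3 + 2  ⟹  2 = (9)·105 + (-23)·41
3 = 1 × 2 + 1  ⟹  1 = (-16)·105 + (41)·41
So (41)·41 ≡ 1 (mod 105), i.e. 41^(-1) ≡ 41 (mod 105).
Check: 41 × 41 = 1681 ≡ 1 (mod 105)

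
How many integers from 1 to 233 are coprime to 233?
232

233 = 233
φ(n) = n × ∏(1 - 1/p) for each prime p dividing n
φ(233) = 233 × (1 - 1/233) = 232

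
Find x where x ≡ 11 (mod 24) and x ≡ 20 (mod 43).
923

Using Chinese Remainder Theorem:
M = 24 × 43 = 1032
M1 = 43, M2 = 24
y1 = 43^(-1) mod 24 = 19
y2 = 24^(-1) mod 43 = 9
x = (11×43×19 + 20×24×9) mod 1032 = 923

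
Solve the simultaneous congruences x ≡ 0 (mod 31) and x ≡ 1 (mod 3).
31

Using Chinese Remainder Theorem:
M = 31 × 3 = 93
M1 = 3, M2 = 31
y1 = 3^(-1) mod 31 = 21
y2 = 31^(-1) mod 3 = 1
x = (0×3×21 + 1×31×1) mod 93 = 31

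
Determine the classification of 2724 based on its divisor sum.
abundant

Proper divisors of 2724: sum = 1 + 2 + 3 + 4 + 6 + 12 + 227 + 454 + 681 + 908 + 1362 = 3660
Since 3660 > 2724, 2724 is abundant.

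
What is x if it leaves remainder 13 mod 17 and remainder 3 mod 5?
13

Using Chinese Remainder Theorem:
M = 17 × 5 = 85
M1 = 5, M2 = 17
y1 = 5^(-1) mod 17 = 7
y2 = 17^(-1) mod 5 = 3
x = (13×5×7 + 3×17×3) mod 85 = 13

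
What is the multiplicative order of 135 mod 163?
27

163 is prime, so ord(135) divides φ(163) = 162.
Divisors of 162: 1, 2, 3, 6, 9, 18, 27, 54, 81, 162.
Repeated squaring: 135^1 ≡ 135, 135^2 ≡ 132, 135^4 ≡ 146, 135^8 ≡ 126, 135^16 ≡ 65, 135^32 ≡ 150, 135^64 ≡ 6, 135^128 ≡ 36 (mod 163).
Test 135^d mod 163 for each divisor d in increasing order:
135^1 ≡ 135
135^2 ≡ 132
135^3 = 135^2·135^1 ≡ 53
135^6 = 135^4·135^2 ≡ 38
135^9 = 135^8·135^1 ≡ 58
135^18 = 135^16·135^2 ≡ 104
135^27 = 135^16·135^8·135^2·135^1 ≡ 1  ← first divisor giving 1
The order is 27.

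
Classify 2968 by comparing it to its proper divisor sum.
abundant

Proper divisors of 2968: sum = 1 + 2 + 4 + 7 + 8 + 14 + 28 + 53 + 56 + 106 + 212 + 371 + 424 + 742 + 1484 = 3512
Since 3512 > 2968, 2968 is abundant.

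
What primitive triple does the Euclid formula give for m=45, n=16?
(1769, 1440, 2281)

Euclid's formula: a = m² - n², b = 2mn, c = m² + n²
m = 45, n = 16
a = 45² - 16² = 2025 - 256 = 1769
b = 2 × 45 × 16 = 1440
c = 45² + 16² = 2025 + 256 = 2281
Verification: 1769² + 1440² = 3129361 + 2073600 = 5202961 = 2281² ✓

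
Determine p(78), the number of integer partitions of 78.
12132164

p(n) counts ways to write n as a sum of positive integers (order ignored).
Euler's pentagonal recurrence: p(k) = p(k-1) + p(k-2) - p(k-5) - p(k-7) + p(k-12) + p(k-15) - ... (offsets j(3j∓1)/2, signs ++--, p(0)=1, p(<0)=0).
DP table for k = 0..77: p(0)=1, p(1)=1, p(2)=2, p(3)=3, p(4)=5, p(5)=7, p(6)=11, p(7)=15, p(8)=22, p(9)=30, p(10)=42, p(11)=56, p(12)=77, p(13)=101, p(14)=135, p(15)=176, p(16)=231, p(17)=297, p(18)=385, p(19)=490, p(20)=627, p(21)=792, p(22)=1002, p(23)=1255, p(24)=1575, p(25)=1958, p(26)=2436, p(27)=3010, p(28)=3718, p(29)=4565, p(30)=5604, p(31)=6842, p(32)=8349, p(33)=10143, p(34)=12310, p(35)=14883, p(36)=17977, p(37)=21637, p(38)=26015, p(39)=31185, p(40)=37338, p(41)=44583, p(42)=53174, p(43)=63261, p(44)=75175, p(45)=89134, p(46)=105558, p(47)=124754, p(48)=147273, p(49)=173525, p(50)=204226, p(51)=239943, p(52)=281589, p(53)=329931, p(54)=386155, p(55)=451276, p(56)=526823, p(57)=614154, p(58)=715220, p(59)=831820, p(60)=966467, p(61)=1121505, p(62)=1300156, p(63)=1505499, p(64)=1741630, p(65)=2012558, p(66)=2323520, p(67)=2679689, p(68)=3087735, p(69)=3554345, p(70)=4087968, p(71)=4697205, p(72)=5392783, p(73)=6185689, p(74)=7089500, p(75)=8118264, p(76)=9289091, p(77)=10619863.
Final step: p(78) = p(77) + p(76) - p(73) - p(71) + p(66) + p(63) - p(56) - p(52) + p(43) + p(38) - p(27) - p(21) + p(8) + p(1)
= 10619863 + 9289091 - 6185689 - 4697205 + 2323520 + 1505499 - 526823 - 281589 + 63261 + 26015 - 3010 - 792 + 22 + 1
= 12132164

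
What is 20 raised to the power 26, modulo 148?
4

Repeated squaring. Binary of 26 = 11010.
20^1 ≡ 20 (mod 148); 20^2 ≡ 104 (mod 148); 20^4 ≡ 12 (mod 148); 20^8 ≡ 144 (mod 148); 20^16 ≡ 16 (mod 148)
20^26 = 20^2 × 20^8 × 20^16 ≡ 4 (mod 148)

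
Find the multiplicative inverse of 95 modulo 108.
83

gcd(95, 108) = 1, so the inverse exists.
Extended Euclidean algorithm on (108, 95):
108 = 1 × 95 + 13  ⟹  13 = (1)·108 + (-1)·95
95 = 7 × 13 + 4  ⟹  4 = (-7)·108 + (8)·95
13 = 3 × 4 + 1  ⟹  1 = (22)·108 + (-25)·95
So (-25)·95 ≡ 1 (mod 108), i.e. 95^(-1) ≡ -25 ≡ 83 (mod 108).
Check: 95 × 83 = 7885 ≡ 1 (mod 108)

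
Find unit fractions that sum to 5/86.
1/18 + 1/387

Greedy algorithm:
5/86: ceiling(86/5) = 18, use 1/18
1/387: ceiling(387/1) = 387, use 1/387
Result: 5/86 = 1/18 + 1/387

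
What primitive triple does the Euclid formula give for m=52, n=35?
(1479, 3640, 3929)

Euclid's formula: a = m² - n², b = 2mn, c = m² + n²
m = 52, n = 35
a = 52² - 35² = 2704 - 1225 = 1479
b = 2 × 52 × 35 = 3640
c = 52² + 35² = 2704 + 1225 = 3929
Verification: 1479² + 3640² = 2187441 + 13249600 = 15437041 = 3929² ✓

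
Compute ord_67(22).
11

67 is prime, so ord(22) divides φ(67) = 66.
Divisors of 66: 1, 2, 3, 6, 11, 22, 33, 66.
Repeated squaring: 22^1 ≡ 22, 22^2 ≡ 15, 22^4 ≡ 24, 22^8 ≡ 40, 22^16 ≡ 59, 22^32 ≡ 64, 22^64 ≡ 9 (mod 67).
Test 22^d mod 67 for each divisor d in increasing order:
22^1 ≡ 22
22^2 ≡ 15
22^3 = 22^2·22^1 ≡ 62
22^6 = 22^4·22^2 ≡ 25
22^11 = 22^8·22^2·22^1 ≡ 1  ← first divisor giving 1
The order is 11.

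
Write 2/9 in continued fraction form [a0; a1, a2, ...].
[0; 4, 2]

Euclidean algorithm steps:
2 = 0 × 9 + 2
9 = 4 × 2 + 1
2 = 2 × 1 + 0
Continued fraction: [0; 4, 2]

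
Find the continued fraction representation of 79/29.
[2; 1, 2, 1, 1, 1, 2]

Euclidean algorithm steps:
79 = 2 × 29 + 21
29 = 1 × 21 + 8
21 = 2 × 8 + 5
8 = 1 × 5 + 3
5 = 1 × 3 + 2
3 = 1 × 2 + 1
2 = 2 × 1 + 0
Continued fraction: [2; 1, 2, 1, 1, 1, 2]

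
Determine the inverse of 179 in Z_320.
59

gcd(179, 320) = 1, so the inverse exists.
Extended Euclidean algorithm on (320, 179):
320 = 1 × 179 + 141  ⟹  141 = (1)·320 + (-1)·179
179 = 1 × 141 + 38  ⟹  38 = (-1)·320 + (2)·179
141 = 3 × 38 + 27  ⟹  27 = (4)·320 + (-7)·179
38 = 1 × 27 + 11  ⟹  11 = (-5)·320 + (9)·179
27 = 2 × 11 + 5  ⟹  5 = (14)·320 + (-25)·179
11 = 2 × 5 + 1  ⟹  1 = (-33)·320 + (59)·179
So (59)·179 ≡ 1 (mod 320), i.e. 179^(-1) ≡ 59 (mod 320).
Check: 179 × 59 = 10561 ≡ 1 (mod 320)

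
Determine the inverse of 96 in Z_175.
31

gcd(96, 175) = 1, so the inverse exists.
Extended Euclidean algorithm on (175, 96):
175 = 1 × 96 + 79  ⟹  79 = (1)·175 + (-1)·96
96 = 1 × 79 + 17  ⟹  17 = (-1)·175 + (2)·96
79 = 4 × 17 + 11  ⟹  11 = (5)·175 + (-9)·96
17 = 1 × 11 + 6  ⟹  6 = (-6)·175 + (11)·96
11 = 1 × 6 + 5  ⟹  5 = (11)·175 + (-20)·96
6 = 1 × 5 + 1  ⟹  1 = (-17)·175 + (31)·96
So (31)·96 ≡ 1 (mod 175), i.e. 96^(-1) ≡ 31 (mod 175).
Check: 96 × 31 = 2976 ≡ 1 (mod 175)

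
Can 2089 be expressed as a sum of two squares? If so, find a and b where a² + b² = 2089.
8² + 45² (a=8, b=45)

Factorization: 2089 = 2089
By Fermat: n is sum of two squares iff every prime p ≡ 3 (mod 4) appears to even power.
All primes ≡ 3 (mod 4) appear to even power.
Search a = 0, 1, 2, … for 2089 - a² a perfect square: first hit at a = 8: 2089 - 64 = 2025 = 45².
2089 = 8² + 45² = 64 + 2025 ✓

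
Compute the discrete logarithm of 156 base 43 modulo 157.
78

Baby-step giant-step with step n = ⌈√157⌉ = 13.
Baby steps 43^j mod 157 (j:value) for j=0..12: 0:1, 1:43, 2:122, 3:65, 4:126, 5:80, 6:143, 7:26, 8:19, 9:32, 10:120, 11:136, 12:39.
Giant-step multiplier: 43^(-13) ≡ 43^(156-13) = 43^143 ≡ 135 (mod 157).
Giant steps γ_i = 156·135^i mod 157: γ_0=156, γ_1=22, γ_2=144, γ_3=129, γ_4=145, γ_5=107, γ_6=1 (in table at j=0).
x = i·n + j = 6·13 + 0 = 78.
Check: 43^78 ≡ 156 (mod 157).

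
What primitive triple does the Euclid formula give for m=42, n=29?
(923, 2436, 2605)

Euclid's formula: a = m² - n², b = 2mn, c = m² + n²
m = 42, n = 29
a = 42² - 29² = 1764 - 841 = 923
b = 2 × 42 × 29 = 2436
c = 42² + 29² = 1764 + 841 = 2605
Verification: 923² + 2436² = 851929 + 5934096 = 6786025 = 2605² ✓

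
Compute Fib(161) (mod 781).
12

Matrix identity: Q^n = [[F_(n+1), F_n], [F_n, F_(n-1)]] with Q = [[1,1],[1,0]].
n = 161 = 10100001₂. Square-and-multiply, entries mod 781:
Q^1 = [[1,1],[1,0]]
Q^2 = (Q^1)² = [[2,1],[1,1]]
Q^5 = (Q^2)²·Q = [[8,5],[5,3]]
Q^10 = (Q^5)² = [[89,55],[55,34]]
Q^20 = (Q^10)² = [[12,517],[517,276]]
Q^40 = (Q^20)² = [[331,506],[506,606]]
Q^80 = (Q^40)² = [[89,55],[55,34]]
Q^161 = (Q^80)²·Q = [[529,12],[12,517]]
F_161 mod 781 = Q^161[0][1] = 12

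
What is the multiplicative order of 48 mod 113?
16

113 is prime, so ord(48) divides φ(113) = 112.
Divisors of 112: 1, 2, 4, 7, 8, 14, 16, 28, 56, 112.
Repeated squaring: 48^1 ≡ 48, 48^2 ≡ 44, 48^4 ≡ 15, 48^8 ≡ 112, 48^16 ≡ 1, 48^32 ≡ 1, 48^64 ≡ 1 (mod 113).
Test 48^d mod 113 for each divisor d in increasing order:
48^1 ≡ 48
48^2 ≡ 44
48^4 ≡ 15
48^7 = 48^4·48^2·48^1 ≡ 40
48^8 ≡ 112
48^14 = 48^8·48^4·48^2 ≡ 18
48^16 ≡ 1  ← first divisor giving 1
The order is 16.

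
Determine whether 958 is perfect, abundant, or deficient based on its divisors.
deficient

Proper divisors of 958: sum = 1 + 2 + 479 = 482
Since 482 < 958, 958 is deficient.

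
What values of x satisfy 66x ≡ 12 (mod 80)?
x ≡ 22 (mod 40)

gcd(66, 80) = 2, which divides 12, so solutions exist.
Divide through by 2: 33x ≡ 6 (mod 40).
Find 33^(-1) mod 40 by the extended Euclidean algorithm:
40 = 1 × 33 + 7  ⟹  7 = (1)·40 + (-1)·33
33 = 4 × 7 + 5  ⟹  5 = (-4)·40 + (5)·33
7 = 1 × 5 + 2  ⟹  2 = (5)·40 + (-6)·33
5 = 2 × 2 + 1  ⟹  1 = (-14)·40 + (17)·33
So (17)·33 ≡ 1 (mod 40), i.e. 33^(-1) ≡ 17 (mod 40).
x ≡ 17 × 6 = 102 ≡ 22 (mod 40).
Check: 66 × 22 = 1452 ≡ 12 (mod 80).
x ≡ 22 (mod 40), giving 2 solutions mod 80.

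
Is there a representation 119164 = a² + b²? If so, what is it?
Not possible

Factorization: 119164 = 2^2 × 31^3
By Fermat: n is sum of two squares iff every prime p ≡ 3 (mod 4) appears to even power.
Prime(s) ≡ 3 (mod 4) with odd exponent: [(31, 3)]
Therefore 119164 cannot be expressed as a² + b².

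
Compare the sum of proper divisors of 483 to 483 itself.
deficient

Proper divisors of 483: sum = 1 + 3 + 7 + 21 + 23 + 69 + 161 = 285
Since 285 < 483, 483 is deficient.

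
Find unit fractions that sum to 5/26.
1/6 + 1/39

Greedy algorithm:
5/26: ceiling(26/5) = 6, use 1/6
1/39: ceiling(39/1) = 39, use 1/39
Result: 5/26 = 1/6 + 1/39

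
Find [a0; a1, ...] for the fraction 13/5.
[2; 1, 1, 2]

Euclidean algorithm steps:
13 = 2 × 5 + 3
5 = 1 × 3 + 2
3 = 1 × 2 + 1
2 = 2 × 1 + 0
Continued fraction: [2; 1, 1, 2]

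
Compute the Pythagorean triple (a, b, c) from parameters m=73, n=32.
(4305, 4672, 6353)

Euclid's formula: a = m² - n², b = 2mn, c = m² + n²
m = 73, n = 32
a = 73² - 32² = 5329 - 1024 = 4305
b = 2 × 73 × 32 = 4672
c = 73² + 32² = 5329 + 1024 = 6353
Verification: 4305² + 4672² = 18533025 + 21827584 = 40360609 = 6353² ✓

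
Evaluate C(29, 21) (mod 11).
0

Using Lucas' theorem:
Write n=29 and k=21 in base 11:
n in base 11: [2, 7]
k in base 11: [1, 10]
C(29,21) mod 11 = ∏ C(n_i, k_i) mod 11
Digit binomials (mod 11): C(2,1) = 2; C(7,10) = 0 (k_i > n_i)
Product: 2 × 0 = 0 ≡ 0 (mod 11)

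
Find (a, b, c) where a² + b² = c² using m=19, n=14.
(165, 532, 557)

Euclid's formula: a = m² - n², b = 2mn, c = m² + n²
m = 19, n = 14
a = 19² - 14² = 361 - 196 = 165
b = 2 × 19 × 14 = 532
c = 19² + 14² = 361 + 196 = 557
Verification: 165² + 532² = 27225 + 283024 = 310249 = 557² ✓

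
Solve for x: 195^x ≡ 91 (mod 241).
144

Baby-step giant-step with step n = ⌈√241⌉ = 16.
Baby steps 195^j mod 241 (j:value) for j=0..15: 0:1, 1:195, 2:188, 3:28, 4:158, 5:203, 6:61, 7:86, 8:141, 9:21, 10:239, 11:92, 12:106, 13:185, 14:166, 15:76.
Giant-step multiplier: 195^(-16) ≡ 195^(240-16) = 195^224 ≡ 160 (mod 241).
Giant steps γ_i = 91·160^i mod 241: γ_0=91, γ_1=100, γ_2=94, γ_3=98, γ_4=15, γ_5=231, γ_6=87, γ_7=183, γ_8=119, γ_9=1 (in table at j=0).
x = i·n + j = 9·16 + 0 = 144.
Check: 195^144 ≡ 91 (mod 241).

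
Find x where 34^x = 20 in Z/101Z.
46

Baby-step giant-step with step n = ⌈√101⌉ = 11.
Baby steps 34^j mod 101 (j:value) for j=0..10: 0:1, 1:34, 2:45, 3:15, 4:5, 5:69, 6:23, 7:75, 8:25, 9:42, 10:14.
Giant-step multiplier: 34^(-11) ≡ 34^(100-11) = 34^89 ≡ 94 (mod 101).
Giant steps γ_i = 20·94^i mod 101: γ_0=20, γ_1=62, γ_2=71, γ_3=8, γ_4=45 (in table at j=2).
x = i·n + j = 4·11 + 2 = 46.
Check: 34^46 ≡ 20 (mod 101).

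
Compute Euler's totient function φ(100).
40

100 = 2^2 × 5^2
φ(n) = n × ∏(1 - 1/p) for each prime p dividing n
φ(100) = 100 × (1 - 1/2) × (1 - 1/5) = 40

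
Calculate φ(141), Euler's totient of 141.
92

141 = 3 × 47
φ(n) = n × ∏(1 - 1/p) for each prime p dividing n
φ(141) = 141 × (1 - 1/3) × (1 - 1/47) = 92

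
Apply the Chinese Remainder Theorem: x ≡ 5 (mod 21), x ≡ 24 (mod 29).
488

Using Chinese Remainder Theorem:
M = 21 × 29 = 609
M1 = 29, M2 = 21
y1 = 29^(-1) mod 21 = 8
y2 = 21^(-1) mod 29 = 18
x = (5×29×8 + 24×21×18) mod 609 = 488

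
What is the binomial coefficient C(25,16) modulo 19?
0

Using Lucas' theorem:
Write n=25 and k=16 in base 19:
n in base 19: [1, 6]
k in base 19: [0, 16]
C(25,16) mod 19 = ∏ C(n_i, k_i) mod 19
Digit binomials (mod 19): C(1,0) = 1; C(6,16) = 0 (k_i > n_i)
Product: 1 × 0 = 0 ≡ 0 (mod 19)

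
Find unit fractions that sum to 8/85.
1/11 + 1/312 + 1/291720

Greedy algorithm:
8/85: ceiling(85/8) = 11, use 1/11
3/935: ceiling(935/3) = 312, use 1/312
1/291720: ceiling(291720/1) = 291720, use 1/291720
Result: 8/85 = 1/11 + 1/312 + 1/291720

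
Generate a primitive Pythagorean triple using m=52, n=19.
(2343, 1976, 3065)

Euclid's formula: a = m² - n², b = 2mn, c = m² + n²
m = 52, n = 19
a = 52² - 19² = 2704 - 361 = 2343
b = 2 × 52 × 19 = 1976
c = 52² + 19² = 2704 + 361 = 3065
Verification: 2343² + 1976² = 5489649 + 3904576 = 9394225 = 3065² ✓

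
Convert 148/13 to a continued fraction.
[11; 2, 1, 1, 2]

Euclidean algorithm steps:
148 = 11 × 13 + 5
13 = 2 × 5 + 3
5 = 1 × 3 + 2
3 = 1 × 2 + 1
2 = 2 × 1 + 0
Continued fraction: [11; 2, 1, 1, 2]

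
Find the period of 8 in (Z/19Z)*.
6

19 is prime, so ord(8) divides φ(19) = 18.
Divisors of 18: 1, 2, 3, 6, 9, 18.
Repeated squaring: 8^1 ≡ 8, 8^2 ≡ 7, 8^4 ≡ 11, 8^8 ≡ 7, 8^16 ≡ 11 (mod 19).
Test 8^d mod 19 for each divisor d in increasing order:
8^1 ≡ 8
8^2 ≡ 7
8^3 = 8^2·8^1 ≡ 18
8^6 = 8^4·8^2 ≡ 1  ← first divisor giving 1
The order is 6.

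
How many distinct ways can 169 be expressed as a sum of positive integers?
250438925115

p(n) counts ways to write n as a sum of positive integers (order ignored).
Euler's pentagonal recurrence: p(k) = p(k-1) + p(k-2) - p(k-5) - p(k-7) + p(k-12) + p(k-15) - ... (offsets j(3j∓1)/2, signs ++--, p(0)=1, p(<0)=0).
DP table for k = 0..168: p(0)=1, p(1)=1, p(2)=2, p(3)=3, p(4)=5, p(5)=7, p(6)=11, p(7)=15, p(8)=22, p(9)=30, p(10)=42, p(11)=56, p(12)=77, p(13)=101, p(14)=135, p(15)=176, p(16)=231, p(17)=297, p(18)=385, p(19)=490, p(20)=627, p(21)=792, p(22)=1002, p(23)=1255, p(24)=1575, p(25)=1958, p(26)=2436, p(27)=3010, p(28)=3718, p(29)=4565, p(30)=5604, p(31)=6842, p(32)=8349, p(33)=10143, p(34)=12310, p(35)=14883, p(36)=17977, p(37)=21637, p(38)=26015, p(39)=31185, p(40)=37338, p(41)=44583, p(42)=53174, p(43)=63261, p(44)=75175, p(45)=89134, p(46)=105558, p(47)=124754, p(48)=147273, p(49)=173525, p(50)=204226, p(51)=239943, p(52)=281589, p(53)=329931, p(54)=386155, p(55)=451276, p(56)=526823, p(57)=614154, p(58)=715220, p(59)=831820, p(60)=966467, p(61)=1121505, p(62)=1300156, p(63)=1505499, p(64)=1741630, p(65)=2012558, p(66)=2323520, p(67)=2679689, p(68)=3087735, p(69)=3554345, p(70)=4087968, p(71)=4697205, p(72)=5392783, p(73)=6185689, p(74)=7089500, p(75)=8118264, p(76)=9289091, p(77)=10619863, p(78)=12132164, p(79)=13848650, p(80)=15796476, p(81)=18004327, p(82)=20506255, p(83)=23338469, p(84)=26543660, p(85)=30167357, p(86)=34262962, p(87)=38887673, p(88)=44108109, p(89)=49995925, p(90)=56634173, p(91)=64112359, p(92)=72533807, p(93)=82010177, p(94)=92669720, p(95)=104651419, p(96)=118114304, p(97)=133230930, p(98)=150198136, p(99)=169229875, p(100)=190569292, p(101)=214481126, p(102)=241265379, p(103)=271248950, p(104)=304801365, p(105)=342325709, p(106)=384276336, p(107)=431149389, p(108)=483502844, p(109)=541946240, p(110)=607163746, p(111)=679903203, p(112)=761002156, p(113)=851376628, p(114)=952050665, p(115)=1064144451, p(116)=1188908248, p(117)=1327710076, p(118)=1482074143, p(119)=1653668665, p(120)=1844349560, p(121)=2056148051, p(122)=2291320912, p(123)=2552338241, p(124)=2841940500, p(125)=3163127352, p(126)=3519222692, p(127)=3913864295, p(128)=4351078600, p(129)=4835271870, p(130)=5371315400, p(131)=5964539504, p(132)=6620830889, p(133)=7346629512, p(134)=8149040695, p(135)=9035836076, p(136)=10015581680, p(137)=11097645016, p(138)=12292341831, p(139)=13610949895, p(140)=15065878135, p(141)=16670689208, p(142)=18440293320, p(143)=20390982757, p(144)=22540654445, p(145)=24908858009, p(146)=27517052599, p(147)=30388671978, p(148)=33549419497, p(149)=37027355200, p(150)=40853235313, p(151)=45060624582, p(152)=49686288421, p(153)=54770336324, p(154)=60356673280, p(155)=66493182097, p(156)=73232243759, p(157)=80630964769, p(158)=88751778802, p(159)=97662728555, p(160)=107438159466, p(161)=118159068427, p(162)=129913904637, p(163)=142798995930, p(164)=156919475295, p(165)=172389800255, p(166)=189334822579, p(167)=207890420102, p(168)=228204732751.
Final step: p(169) = p(168) + p(167) - p(164) - p(162) + p(157) + p(154) - p(147) - p(143) + p(134) + p(129) - p(118) - p(112) + p(99) + p(92) - p(77) - p(69) + p(52) + p(43) - p(24) - p(14)
= 228204732751 + 207890420102 - 156919475295 - 129913904637 + 80630964769 + 60356673280 - 30388671978 - 20390982757 + 8149040695 + 4835271870 - 1482074143 - 761002156 + 169229875 + 72533807 - 10619863 - 3554345 + 281589 + 63261 - 1575 - 135
= 250438925115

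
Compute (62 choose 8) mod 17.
12

Using Lucas' theorem:
Write n=62 and k=8 in base 17:
n in base 17: [3, 11]
k in base 17: [0, 8]
C(62,8) mod 17 = ∏ C(n_i, k_i) mod 17
Digit binomials (mod 17): C(3,0) = 1; C(11,8) = 165 ≡ 12
Product: 1 × 12 = 12 ≡ 12 (mod 17)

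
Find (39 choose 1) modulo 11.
6

Using Lucas' theorem:
Write n=39 and k=1 in base 11:
n in base 11: [3, 6]
k in base 11: [0, 1]
C(39,1) mod 11 = ∏ C(n_i, k_i) mod 11
Digit binomials (mod 11): C(3,0) = 1; C(6,1) = 6
Product: 1 × 6 = 6 ≡ 6 (mod 11)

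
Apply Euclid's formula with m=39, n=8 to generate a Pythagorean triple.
(1457, 624, 1585)

Euclid's formula: a = m² - n², b = 2mn, c = m² + n²
m = 39, n = 8
a = 39² - 8² = 1521 - 64 = 1457
b = 2 × 39 × 8 = 624
c = 39² + 8² = 1521 + 64 = 1585
Verification: 1457² + 624² = 2122849 + 389376 = 2512225 = 1585² ✓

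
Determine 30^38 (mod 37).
12

Repeated squaring. Binary of 38 = 100110.
30^1 ≡ 30 (mod 37); 30^2 ≡ 12 (mod 37); 30^4 ≡ 33 (mod 37); 30^8 ≡ 16 (mod 37); 30^16 ≡ 34 (mod 37); 30^32 ≡ 9 (mod 37)
30^38 = 30^2 × 30^4 × 30^32 ≡ 12 (mod 37)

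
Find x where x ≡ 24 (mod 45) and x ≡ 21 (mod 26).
879

Using Chinese Remainder Theorem:
M = 45 × 26 = 1170
M1 = 26, M2 = 45
y1 = 26^(-1) mod 45 = 26
y2 = 45^(-1) mod 26 = 11
x = (24×26×26 + 21×45×11) mod 1170 = 879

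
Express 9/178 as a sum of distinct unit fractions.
1/20 + 1/1780

Greedy algorithm:
9/178: ceiling(178/9) = 20, use 1/20
1/1780: ceiling(1780/1) = 1780, use 1/1780
Result: 9/178 = 1/20 + 1/1780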